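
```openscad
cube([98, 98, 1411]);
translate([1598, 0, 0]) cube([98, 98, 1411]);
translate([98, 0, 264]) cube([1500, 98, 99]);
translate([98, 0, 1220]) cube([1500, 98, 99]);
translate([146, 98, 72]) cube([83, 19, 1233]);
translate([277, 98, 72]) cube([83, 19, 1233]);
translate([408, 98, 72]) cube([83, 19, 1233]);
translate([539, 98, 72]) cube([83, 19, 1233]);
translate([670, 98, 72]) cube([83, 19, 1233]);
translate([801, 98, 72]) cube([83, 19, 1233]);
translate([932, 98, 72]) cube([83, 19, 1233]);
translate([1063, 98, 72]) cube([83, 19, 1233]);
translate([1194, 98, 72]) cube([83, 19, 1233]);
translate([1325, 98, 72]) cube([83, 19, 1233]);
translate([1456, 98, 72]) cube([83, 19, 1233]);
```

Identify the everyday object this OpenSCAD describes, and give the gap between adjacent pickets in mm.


A fence section. The picket gap is 48 mm.

Two posts, two rails, 11 pickets — a fence section. Span 1500 mm holds 11 pickets of 83 mm with 12 equal gaps: ⌊(1500 − 11·83) / 12⌋ = 48 mm.


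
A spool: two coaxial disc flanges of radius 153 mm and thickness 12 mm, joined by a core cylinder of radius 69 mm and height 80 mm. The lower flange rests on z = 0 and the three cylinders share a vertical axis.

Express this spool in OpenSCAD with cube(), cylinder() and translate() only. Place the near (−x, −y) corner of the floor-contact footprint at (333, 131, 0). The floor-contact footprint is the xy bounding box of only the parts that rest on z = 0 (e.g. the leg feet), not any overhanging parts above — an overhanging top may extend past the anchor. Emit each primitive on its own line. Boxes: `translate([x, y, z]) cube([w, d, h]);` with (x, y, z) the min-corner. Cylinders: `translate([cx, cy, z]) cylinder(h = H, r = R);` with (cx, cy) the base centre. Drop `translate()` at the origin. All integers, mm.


translate([486, 284, 0]) cylinder(h = 12, r = 153);
translate([486, 284, 12]) cylinder(h = 80, r = 69);
translate([486, 284, 92]) cylinder(h = 12, r = 153);


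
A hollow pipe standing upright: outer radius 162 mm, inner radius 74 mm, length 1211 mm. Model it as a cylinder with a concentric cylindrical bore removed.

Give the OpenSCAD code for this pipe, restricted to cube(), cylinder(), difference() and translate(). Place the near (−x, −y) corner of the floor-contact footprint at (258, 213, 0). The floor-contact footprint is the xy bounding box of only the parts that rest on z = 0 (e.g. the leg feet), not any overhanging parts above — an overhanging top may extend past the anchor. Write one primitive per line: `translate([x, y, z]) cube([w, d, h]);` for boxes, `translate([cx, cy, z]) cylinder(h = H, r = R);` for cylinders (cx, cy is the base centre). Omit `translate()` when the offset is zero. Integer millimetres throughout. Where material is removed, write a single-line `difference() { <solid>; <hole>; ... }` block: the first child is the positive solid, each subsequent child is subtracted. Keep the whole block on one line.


difference() { translate([420, 375, 0]) cylinder(h = 1211, r = 162); translate([420, 375, 0]) cylinder(h = 1211, r = 74); }


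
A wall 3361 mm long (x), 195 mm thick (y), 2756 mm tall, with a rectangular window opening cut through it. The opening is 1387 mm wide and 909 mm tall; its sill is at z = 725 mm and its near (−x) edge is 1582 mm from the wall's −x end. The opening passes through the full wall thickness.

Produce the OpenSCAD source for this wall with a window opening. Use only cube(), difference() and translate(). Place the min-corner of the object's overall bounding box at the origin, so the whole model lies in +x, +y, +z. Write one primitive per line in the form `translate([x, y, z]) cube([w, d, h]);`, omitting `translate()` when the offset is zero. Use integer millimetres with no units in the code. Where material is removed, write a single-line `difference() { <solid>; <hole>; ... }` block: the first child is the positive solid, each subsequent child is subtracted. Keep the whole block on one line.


difference() { cube([3361, 195, 2756]); translate([1582, 0, 725]) cube([1387, 195, 909]); }


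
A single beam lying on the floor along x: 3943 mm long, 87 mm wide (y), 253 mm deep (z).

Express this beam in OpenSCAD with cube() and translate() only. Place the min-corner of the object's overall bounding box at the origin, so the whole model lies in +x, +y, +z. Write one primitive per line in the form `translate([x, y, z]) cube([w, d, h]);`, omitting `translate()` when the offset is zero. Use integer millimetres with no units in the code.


cube([3943, 87, 253]);


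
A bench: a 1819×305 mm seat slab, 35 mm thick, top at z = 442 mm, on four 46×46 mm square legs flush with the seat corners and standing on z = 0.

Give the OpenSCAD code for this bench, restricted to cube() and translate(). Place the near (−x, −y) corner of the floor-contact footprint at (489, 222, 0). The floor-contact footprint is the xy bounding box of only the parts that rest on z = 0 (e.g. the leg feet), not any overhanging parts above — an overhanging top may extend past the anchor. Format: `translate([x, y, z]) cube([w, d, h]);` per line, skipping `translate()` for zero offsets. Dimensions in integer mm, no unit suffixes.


translate([489, 222, 407]) cube([1819, 305, 35]);
translate([489, 222, 0]) cube([46, 46, 407]);
translate([489, 481, 0]) cube([46, 46, 407]);
translate([2262, 222, 0]) cube([46, 46, 407]);
translate([2262, 481, 0]) cube([46, 46, 407]);


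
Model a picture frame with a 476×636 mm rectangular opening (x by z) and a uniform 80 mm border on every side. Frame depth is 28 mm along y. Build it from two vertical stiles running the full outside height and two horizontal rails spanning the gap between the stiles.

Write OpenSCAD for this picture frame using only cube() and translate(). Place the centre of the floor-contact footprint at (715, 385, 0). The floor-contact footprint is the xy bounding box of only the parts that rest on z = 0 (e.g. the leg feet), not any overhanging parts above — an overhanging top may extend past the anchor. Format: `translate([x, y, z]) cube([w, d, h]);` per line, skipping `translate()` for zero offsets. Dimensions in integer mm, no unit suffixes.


translate([397, 371, 0]) cube([80, 28, 796]);
translate([953, 371, 0]) cube([80, 28, 796]);
translate([477, 371, 0]) cube([476, 28, 80]);
translate([477, 371, 716]) cube([476, 28, 80]);


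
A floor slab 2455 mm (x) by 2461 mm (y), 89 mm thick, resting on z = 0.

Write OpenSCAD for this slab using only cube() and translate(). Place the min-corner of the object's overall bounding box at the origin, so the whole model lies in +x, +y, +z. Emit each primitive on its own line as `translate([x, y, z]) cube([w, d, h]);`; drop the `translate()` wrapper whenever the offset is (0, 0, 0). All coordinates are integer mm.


cube([2455, 2461, 89]);


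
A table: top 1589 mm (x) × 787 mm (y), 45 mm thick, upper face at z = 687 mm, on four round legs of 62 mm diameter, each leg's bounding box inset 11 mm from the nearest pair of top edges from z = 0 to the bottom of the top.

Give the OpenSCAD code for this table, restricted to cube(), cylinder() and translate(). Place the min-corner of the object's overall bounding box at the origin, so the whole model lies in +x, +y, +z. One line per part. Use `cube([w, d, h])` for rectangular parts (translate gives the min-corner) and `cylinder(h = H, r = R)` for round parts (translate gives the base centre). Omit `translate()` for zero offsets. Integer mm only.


translate([0, 0, 642]) cube([1589, 787, 45]);
translate([42, 42, 0]) cylinder(h = 642, r = 31);
translate([1547, 42, 0]) cylinder(h = 642, r = 31);
translate([42, 745, 0]) cylinder(h = 642, r = 31);
translate([1547, 745, 0]) cylinder(h = 642, r = 31);


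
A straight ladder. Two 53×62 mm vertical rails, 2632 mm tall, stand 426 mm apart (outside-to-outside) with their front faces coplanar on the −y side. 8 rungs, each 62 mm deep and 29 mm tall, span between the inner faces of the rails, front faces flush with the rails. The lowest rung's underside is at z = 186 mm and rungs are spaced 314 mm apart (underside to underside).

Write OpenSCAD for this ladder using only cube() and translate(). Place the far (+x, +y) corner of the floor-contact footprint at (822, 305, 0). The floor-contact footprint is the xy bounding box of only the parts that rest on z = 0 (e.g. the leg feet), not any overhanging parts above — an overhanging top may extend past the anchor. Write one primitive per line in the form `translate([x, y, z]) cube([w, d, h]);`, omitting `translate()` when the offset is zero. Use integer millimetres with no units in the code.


// rung span = 426 - 2*53 = 320
// rung[k] z = 186 + k*314
translate([396, 243, 0]) cube([53, 62, 2632]);
translate([769, 243, 0]) cube([53, 62, 2632]);
translate([449, 243, 186]) cube([320, 62, 29]);
translate([449, 243, 500]) cube([320, 62, 29]);
translate([449, 243, 814]) cube([320, 62, 29]);
translate([449, 243, 1128]) cube([320, 62, 29]);
translate([449, 243, 1442]) cube([320, 62, 29]);
translate([449, 243, 1756]) cube([320, 62, 29]);
translate([449, 243, 2070]) cube([320, 62, 29]);
translate([449, 243, 2384]) cube([320, 62, 29]);


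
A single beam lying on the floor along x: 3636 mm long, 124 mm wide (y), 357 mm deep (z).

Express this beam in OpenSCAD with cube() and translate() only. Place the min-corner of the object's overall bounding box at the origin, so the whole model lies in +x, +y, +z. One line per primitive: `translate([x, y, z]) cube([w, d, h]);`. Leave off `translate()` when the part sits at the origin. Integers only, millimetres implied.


cube([3636, 124, 357]);


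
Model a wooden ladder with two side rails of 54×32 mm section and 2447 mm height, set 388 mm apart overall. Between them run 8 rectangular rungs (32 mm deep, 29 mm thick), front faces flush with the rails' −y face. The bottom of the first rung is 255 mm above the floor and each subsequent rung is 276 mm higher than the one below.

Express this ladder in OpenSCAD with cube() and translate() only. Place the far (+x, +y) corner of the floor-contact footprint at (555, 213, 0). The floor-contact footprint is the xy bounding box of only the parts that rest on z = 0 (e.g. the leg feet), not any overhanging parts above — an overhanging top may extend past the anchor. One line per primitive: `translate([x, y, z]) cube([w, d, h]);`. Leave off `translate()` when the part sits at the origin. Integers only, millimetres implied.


translate([167, 181, 0]) cube([54, 32, 2447]);
translate([501, 181, 0]) cube([54, 32, 2447]);
translate([221, 181, 255]) cube([280, 32, 29]);
translate([221, 181, 531]) cube([280, 32, 29]);
translate([221, 181, 807]) cube([280, 32, 29]);
translate([221, 181, 1083]) cube([280, 32, 29]);
translate([221, 181, 1359]) cube([280, 32, 29]);
translate([221, 181, 1635]) cube([280, 32, 29]);
translate([221, 181, 1911]) cube([280, 32, 29]);
translate([221, 181, 2187]) cube([280, 32, 29]);


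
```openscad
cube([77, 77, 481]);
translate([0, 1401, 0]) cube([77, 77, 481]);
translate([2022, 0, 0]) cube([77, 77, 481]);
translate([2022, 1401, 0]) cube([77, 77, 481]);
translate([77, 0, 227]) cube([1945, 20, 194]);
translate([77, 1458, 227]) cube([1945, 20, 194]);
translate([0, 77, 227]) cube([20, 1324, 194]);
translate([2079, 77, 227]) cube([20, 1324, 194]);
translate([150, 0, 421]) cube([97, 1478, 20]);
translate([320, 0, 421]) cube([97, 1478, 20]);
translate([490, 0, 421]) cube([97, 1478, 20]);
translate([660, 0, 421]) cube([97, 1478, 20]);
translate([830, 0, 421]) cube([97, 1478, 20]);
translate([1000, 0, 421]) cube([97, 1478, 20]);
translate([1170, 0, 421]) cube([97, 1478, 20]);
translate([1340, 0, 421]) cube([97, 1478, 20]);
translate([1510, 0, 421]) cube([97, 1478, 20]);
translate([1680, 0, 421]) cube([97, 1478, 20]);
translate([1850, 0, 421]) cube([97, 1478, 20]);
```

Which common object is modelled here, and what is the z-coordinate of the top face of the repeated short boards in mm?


A bed frame. The slat-top height is 441 mm.

Four posts, four rails, and a row of slats — a bed frame. Slats sit on the rails at z = 227 + 194 = 421; with slat thickness 20, the top is 441 mm.


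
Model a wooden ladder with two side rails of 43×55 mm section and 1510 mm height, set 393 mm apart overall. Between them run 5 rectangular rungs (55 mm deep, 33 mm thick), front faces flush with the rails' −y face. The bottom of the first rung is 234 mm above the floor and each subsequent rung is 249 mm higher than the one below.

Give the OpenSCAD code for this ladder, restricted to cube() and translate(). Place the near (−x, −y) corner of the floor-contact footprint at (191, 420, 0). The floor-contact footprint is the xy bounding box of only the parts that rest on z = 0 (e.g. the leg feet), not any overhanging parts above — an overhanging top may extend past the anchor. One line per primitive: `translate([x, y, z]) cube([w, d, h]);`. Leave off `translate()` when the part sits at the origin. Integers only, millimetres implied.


translate([191, 420, 0]) cube([43, 55, 1510]);
translate([541, 420, 0]) cube([43, 55, 1510]);
translate([234, 420, 234]) cube([307, 55, 33]);
translate([234, 420, 483]) cube([307, 55, 33]);
translate([234, 420, 732]) cube([307, 55, 33]);
translate([234, 420, 981]) cube([307, 55, 33]);
translate([234, 420, 1230]) cube([307, 55, 33]);


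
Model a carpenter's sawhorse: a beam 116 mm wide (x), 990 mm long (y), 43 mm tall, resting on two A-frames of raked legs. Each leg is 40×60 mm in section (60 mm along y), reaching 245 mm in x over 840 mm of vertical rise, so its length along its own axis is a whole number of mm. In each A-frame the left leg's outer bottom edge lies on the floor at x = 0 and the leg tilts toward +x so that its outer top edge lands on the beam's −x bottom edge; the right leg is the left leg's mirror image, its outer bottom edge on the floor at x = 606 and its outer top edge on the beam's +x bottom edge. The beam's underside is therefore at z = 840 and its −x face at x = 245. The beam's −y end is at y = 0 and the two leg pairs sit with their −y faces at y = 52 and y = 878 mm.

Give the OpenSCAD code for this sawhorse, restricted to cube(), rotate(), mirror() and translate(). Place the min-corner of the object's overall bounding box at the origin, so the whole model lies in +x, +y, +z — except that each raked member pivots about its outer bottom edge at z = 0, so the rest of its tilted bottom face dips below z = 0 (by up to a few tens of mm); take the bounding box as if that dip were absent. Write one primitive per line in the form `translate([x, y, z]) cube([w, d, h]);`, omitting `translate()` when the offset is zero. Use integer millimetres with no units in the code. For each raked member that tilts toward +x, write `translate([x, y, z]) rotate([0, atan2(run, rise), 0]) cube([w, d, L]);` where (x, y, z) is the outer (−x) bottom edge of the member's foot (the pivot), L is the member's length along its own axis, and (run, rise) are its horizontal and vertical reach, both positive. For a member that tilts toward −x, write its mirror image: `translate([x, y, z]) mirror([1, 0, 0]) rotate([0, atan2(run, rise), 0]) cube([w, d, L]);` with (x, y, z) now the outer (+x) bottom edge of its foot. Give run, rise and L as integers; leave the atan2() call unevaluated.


translate([245, 0, 840]) cube([116, 990, 43]);
translate([0, 52, 0]) rotate([0, atan2(245, 840), 0]) cube([40, 60, 875]);
translate([606, 52, 0]) mirror([1, 0, 0]) rotate([0, atan2(245, 840), 0]) cube([40, 60, 875]);
translate([0, 878, 0]) rotate([0, atan2(245, 840), 0]) cube([40, 60, 875]);
translate([606, 878, 0]) mirror([1, 0, 0]) rotate([0, atan2(245, 840), 0]) cube([40, 60, 875]);


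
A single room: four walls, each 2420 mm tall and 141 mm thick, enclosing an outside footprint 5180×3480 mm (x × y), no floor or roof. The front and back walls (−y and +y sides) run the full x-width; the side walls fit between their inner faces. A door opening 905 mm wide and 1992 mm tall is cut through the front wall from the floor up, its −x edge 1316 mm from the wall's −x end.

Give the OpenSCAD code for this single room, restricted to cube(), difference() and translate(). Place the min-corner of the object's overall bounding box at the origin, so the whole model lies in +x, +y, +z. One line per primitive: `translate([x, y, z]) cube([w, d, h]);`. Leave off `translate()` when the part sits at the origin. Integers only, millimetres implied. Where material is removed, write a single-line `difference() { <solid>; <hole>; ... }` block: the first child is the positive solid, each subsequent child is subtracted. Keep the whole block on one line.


difference() { cube([5180, 141, 2420]); translate([1316, 0, 0]) cube([905, 141, 1992]); }
translate([0, 3339, 0]) cube([5180, 141, 2420]);
translate([0, 141, 0]) cube([141, 3198, 2420]);
translate([5039, 141, 0]) cube([141, 3198, 2420]);


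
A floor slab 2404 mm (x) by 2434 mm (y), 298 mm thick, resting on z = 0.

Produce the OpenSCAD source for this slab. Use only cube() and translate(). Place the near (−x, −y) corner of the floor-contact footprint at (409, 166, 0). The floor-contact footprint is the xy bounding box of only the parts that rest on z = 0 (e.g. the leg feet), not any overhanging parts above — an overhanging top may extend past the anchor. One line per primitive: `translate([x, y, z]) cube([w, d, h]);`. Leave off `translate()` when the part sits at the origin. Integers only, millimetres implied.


translate([409, 166, 0]) cube([2404, 2434, 298]);


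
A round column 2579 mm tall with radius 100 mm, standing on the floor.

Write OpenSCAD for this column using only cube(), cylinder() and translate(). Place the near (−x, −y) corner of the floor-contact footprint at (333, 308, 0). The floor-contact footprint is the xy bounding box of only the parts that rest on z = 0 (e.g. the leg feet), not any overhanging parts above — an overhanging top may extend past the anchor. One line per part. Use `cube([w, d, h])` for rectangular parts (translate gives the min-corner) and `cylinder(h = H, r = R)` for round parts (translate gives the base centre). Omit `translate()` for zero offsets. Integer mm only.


translate([433, 408, 0]) cylinder(h = 2579, r = 100);


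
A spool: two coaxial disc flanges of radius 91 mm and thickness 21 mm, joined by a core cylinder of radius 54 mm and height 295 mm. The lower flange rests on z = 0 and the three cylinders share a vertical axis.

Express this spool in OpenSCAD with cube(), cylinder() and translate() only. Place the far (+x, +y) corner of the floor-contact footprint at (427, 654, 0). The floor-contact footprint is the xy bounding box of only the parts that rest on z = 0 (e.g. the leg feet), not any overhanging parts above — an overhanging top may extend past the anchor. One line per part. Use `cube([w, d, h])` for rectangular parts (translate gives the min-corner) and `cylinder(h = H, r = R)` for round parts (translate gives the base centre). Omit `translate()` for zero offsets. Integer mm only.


translate([336, 563, 0]) cylinder(h = 21, r = 91);
translate([336, 563, 21]) cylinder(h = 295, r = 54);
translate([336, 563, 316]) cylinder(h = 21, r = 91);


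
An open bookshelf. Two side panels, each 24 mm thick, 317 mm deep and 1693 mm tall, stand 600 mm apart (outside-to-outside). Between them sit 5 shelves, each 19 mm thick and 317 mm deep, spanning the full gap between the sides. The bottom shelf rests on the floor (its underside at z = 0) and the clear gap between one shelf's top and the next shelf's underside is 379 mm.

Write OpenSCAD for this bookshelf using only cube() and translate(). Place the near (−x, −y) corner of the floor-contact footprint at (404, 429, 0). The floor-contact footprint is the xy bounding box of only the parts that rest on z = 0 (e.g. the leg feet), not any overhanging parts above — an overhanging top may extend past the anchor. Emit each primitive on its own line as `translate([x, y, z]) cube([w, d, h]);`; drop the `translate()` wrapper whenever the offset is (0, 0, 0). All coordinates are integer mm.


translate([404, 429, 0]) cube([24, 317, 1693]);
translate([980, 429, 0]) cube([24, 317, 1693]);
translate([428, 429, 0]) cube([552, 317, 19]);
translate([428, 429, 398]) cube([552, 317, 19]);
translate([428, 429, 796]) cube([552, 317, 19]);
translate([428, 429, 1194]) cube([552, 317, 19]);
translate([428, 429, 1592]) cube([552, 317, 19]);


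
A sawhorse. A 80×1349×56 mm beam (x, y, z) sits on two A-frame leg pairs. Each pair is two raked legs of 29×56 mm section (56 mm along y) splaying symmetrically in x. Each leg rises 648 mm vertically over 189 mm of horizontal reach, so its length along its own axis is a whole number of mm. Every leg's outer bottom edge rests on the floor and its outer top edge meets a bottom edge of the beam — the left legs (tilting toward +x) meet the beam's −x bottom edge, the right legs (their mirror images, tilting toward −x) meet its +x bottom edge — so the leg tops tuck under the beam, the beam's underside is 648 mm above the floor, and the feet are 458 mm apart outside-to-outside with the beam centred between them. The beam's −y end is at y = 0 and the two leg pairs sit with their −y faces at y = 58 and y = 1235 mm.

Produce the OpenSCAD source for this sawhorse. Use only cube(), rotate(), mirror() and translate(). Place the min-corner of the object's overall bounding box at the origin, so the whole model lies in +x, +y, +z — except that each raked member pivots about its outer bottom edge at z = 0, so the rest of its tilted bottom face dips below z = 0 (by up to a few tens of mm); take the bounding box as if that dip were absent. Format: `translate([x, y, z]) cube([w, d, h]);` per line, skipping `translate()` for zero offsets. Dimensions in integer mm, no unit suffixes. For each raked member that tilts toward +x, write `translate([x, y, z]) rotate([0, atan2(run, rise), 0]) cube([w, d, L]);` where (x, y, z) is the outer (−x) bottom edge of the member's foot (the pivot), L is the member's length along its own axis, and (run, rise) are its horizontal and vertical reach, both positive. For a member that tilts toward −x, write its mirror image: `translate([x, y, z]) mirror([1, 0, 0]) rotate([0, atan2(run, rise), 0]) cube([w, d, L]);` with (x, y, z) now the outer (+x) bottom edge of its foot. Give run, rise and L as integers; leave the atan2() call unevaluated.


// leg length = √(189² + 648²) = 675
// right-leg outer foot x = 2·189 + 80 = 458
// beam min-corner = (189, 0, 648)
translate([189, 0, 648]) cube([80, 1349, 56]);
translate([0, 58, 0]) rotate([0, atan2(189, 648), 0]) cube([29, 56, 675]);
translate([458, 58, 0]) mirror([1, 0, 0]) rotate([0, atan2(189, 648), 0]) cube([29, 56, 675]);
translate([0, 1235, 0]) rotate([0, atan2(189, 648), 0]) cube([29, 56, 675]);
translate([458, 1235, 0]) mirror([1, 0, 0]) rotate([0, atan2(189, 648), 0]) cube([29, 56, 675]);


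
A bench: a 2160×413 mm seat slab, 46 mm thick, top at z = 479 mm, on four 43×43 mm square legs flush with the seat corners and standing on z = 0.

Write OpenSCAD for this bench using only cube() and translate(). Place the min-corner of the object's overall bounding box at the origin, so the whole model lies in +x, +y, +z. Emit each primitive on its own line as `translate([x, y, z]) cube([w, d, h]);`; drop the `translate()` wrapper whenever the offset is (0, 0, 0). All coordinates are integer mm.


// leg_h = 479 − 46 = 433
translate([0, 0, 433]) cube([2160, 413, 46]);
cube([43, 43, 433]);
translate([0, 370, 0]) cube([43, 43, 433]);
translate([2117, 0, 0]) cube([43, 43, 433]);
translate([2117, 370, 0]) cube([43, 43, 433]);


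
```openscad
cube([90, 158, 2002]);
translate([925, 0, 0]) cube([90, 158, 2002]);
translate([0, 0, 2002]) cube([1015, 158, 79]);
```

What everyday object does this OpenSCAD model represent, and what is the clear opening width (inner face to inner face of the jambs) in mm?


A door frame. The clear opening width is 835 mm.

Two 2002 mm tall posts with a header on top — a door frame. The left jamb is 90 mm wide at x = 0; the right jamb starts at x = 925. The clear opening is 925 − 90 = 835 mm.


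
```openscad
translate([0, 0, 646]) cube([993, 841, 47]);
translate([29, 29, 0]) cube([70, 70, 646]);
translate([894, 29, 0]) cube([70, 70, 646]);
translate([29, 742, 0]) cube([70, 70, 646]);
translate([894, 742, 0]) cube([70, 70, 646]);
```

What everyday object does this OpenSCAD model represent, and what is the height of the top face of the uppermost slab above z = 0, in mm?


A table. The table height is 693 mm.

A 993×841×47 slab sits at z = 646 on four 70 mm square posts — a table. The top surface is at 646 + 47 = 693 mm.


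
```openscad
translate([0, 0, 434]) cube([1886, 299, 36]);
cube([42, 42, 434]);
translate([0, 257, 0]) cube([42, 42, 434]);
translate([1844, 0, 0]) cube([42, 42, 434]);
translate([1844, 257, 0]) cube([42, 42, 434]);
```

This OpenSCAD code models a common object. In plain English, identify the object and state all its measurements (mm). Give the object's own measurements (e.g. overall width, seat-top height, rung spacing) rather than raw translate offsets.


A long wooden bench with a 1886 mm (x) × 299 mm (y) seat, 36 mm thick, its top surface 470 mm above the floor. Four 42 mm square legs at the seat corners, flush with the edges, run from z = 0 to the seat underside.


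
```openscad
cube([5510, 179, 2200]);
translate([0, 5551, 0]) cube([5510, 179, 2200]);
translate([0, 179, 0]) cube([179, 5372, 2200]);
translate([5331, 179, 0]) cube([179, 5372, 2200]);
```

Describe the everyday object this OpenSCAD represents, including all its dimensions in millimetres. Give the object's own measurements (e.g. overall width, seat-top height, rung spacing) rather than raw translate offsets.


The wall frame of a small rectangular building: four walls, each 2200 mm tall and 179 mm thick, enclosing a footprint 5510 mm (x) by 5730 mm (y) outside-to-outside, with no floor or roof. The front and back walls (the −y and +y sides) span the full width; the two side walls fit between them.


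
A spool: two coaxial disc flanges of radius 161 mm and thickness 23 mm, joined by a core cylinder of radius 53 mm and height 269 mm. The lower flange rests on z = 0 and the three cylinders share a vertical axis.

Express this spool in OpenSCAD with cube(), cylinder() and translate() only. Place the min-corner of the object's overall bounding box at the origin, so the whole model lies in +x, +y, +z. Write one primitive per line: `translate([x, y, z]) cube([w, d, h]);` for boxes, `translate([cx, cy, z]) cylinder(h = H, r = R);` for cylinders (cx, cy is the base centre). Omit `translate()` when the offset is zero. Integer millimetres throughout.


translate([161, 161, 0]) cylinder(h = 23, r = 161);
translate([161, 161, 23]) cylinder(h = 269, r = 53);
translate([161, 161, 292]) cylinder(h = 23, r = 161);


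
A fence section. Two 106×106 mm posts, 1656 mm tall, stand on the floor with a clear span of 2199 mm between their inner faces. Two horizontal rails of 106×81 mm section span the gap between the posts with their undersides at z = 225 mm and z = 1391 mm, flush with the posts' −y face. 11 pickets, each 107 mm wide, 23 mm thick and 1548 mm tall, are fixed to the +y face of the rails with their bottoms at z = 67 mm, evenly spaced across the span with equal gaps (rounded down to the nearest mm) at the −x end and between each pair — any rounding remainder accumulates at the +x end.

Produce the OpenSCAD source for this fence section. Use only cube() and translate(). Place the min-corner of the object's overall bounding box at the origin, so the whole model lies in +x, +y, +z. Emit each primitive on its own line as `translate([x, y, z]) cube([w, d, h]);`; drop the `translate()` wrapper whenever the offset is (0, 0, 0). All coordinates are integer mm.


cube([106, 106, 1656]);
translate([2305, 0, 0]) cube([106, 106, 1656]);
translate([106, 0, 225]) cube([2199, 106, 81]);
translate([106, 0, 1391]) cube([2199, 106, 81]);
translate([191, 106, 67]) cube([107, 23, 1548]);
translate([383, 106, 67]) cube([107, 23, 1548]);
translate([575, 106, 67]) cube([107, 23, 1548]);
translate([767, 106, 67]) cube([107, 23, 1548]);
translate([959, 106, 67]) cube([107, 23, 1548]);
translate([1151, 106, 67]) cube([107, 23, 1548]);
translate([1343, 106, 67]) cube([107, 23, 1548]);
translate([1535, 106, 67]) cube([107, 23, 1548]);
translate([1727, 106, 67]) cube([107, 23, 1548]);
translate([1919, 106, 67]) cube([107, 23, 1548]);
translate([2111, 106, 67]) cube([107, 23, 1548]);


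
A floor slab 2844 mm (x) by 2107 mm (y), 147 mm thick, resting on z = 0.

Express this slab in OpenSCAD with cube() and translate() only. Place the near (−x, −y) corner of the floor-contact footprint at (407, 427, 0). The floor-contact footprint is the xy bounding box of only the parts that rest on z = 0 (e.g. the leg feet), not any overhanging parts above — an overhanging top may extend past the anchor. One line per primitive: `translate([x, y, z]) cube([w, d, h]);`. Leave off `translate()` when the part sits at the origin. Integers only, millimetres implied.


translate([407, 427, 0]) cube([2844, 2107, 147]);


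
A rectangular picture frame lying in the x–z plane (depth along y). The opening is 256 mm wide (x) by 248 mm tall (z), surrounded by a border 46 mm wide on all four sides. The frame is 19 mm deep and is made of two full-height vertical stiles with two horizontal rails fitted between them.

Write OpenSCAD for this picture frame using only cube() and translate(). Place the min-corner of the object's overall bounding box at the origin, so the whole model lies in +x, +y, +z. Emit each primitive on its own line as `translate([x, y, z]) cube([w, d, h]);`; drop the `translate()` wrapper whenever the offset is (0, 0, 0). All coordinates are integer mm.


cube([46, 19, 340]);
translate([302, 0, 0]) cube([46, 19, 340]);
translate([46, 0, 0]) cube([256, 19, 46]);
translate([46, 0, 294]) cube([256, 19, 46]);


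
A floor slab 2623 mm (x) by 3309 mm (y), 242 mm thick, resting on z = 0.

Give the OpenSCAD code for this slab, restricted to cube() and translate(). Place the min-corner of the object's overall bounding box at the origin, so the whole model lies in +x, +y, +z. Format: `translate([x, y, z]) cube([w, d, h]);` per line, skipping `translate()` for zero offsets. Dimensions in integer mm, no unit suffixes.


cube([2623, 3309, 242]);


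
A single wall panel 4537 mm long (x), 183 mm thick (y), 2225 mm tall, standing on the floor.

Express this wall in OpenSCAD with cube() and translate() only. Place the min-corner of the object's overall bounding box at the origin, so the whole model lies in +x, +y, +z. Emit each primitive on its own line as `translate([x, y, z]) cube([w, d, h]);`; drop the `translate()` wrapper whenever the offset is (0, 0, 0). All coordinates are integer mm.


cube([4537, 183, 2225]);


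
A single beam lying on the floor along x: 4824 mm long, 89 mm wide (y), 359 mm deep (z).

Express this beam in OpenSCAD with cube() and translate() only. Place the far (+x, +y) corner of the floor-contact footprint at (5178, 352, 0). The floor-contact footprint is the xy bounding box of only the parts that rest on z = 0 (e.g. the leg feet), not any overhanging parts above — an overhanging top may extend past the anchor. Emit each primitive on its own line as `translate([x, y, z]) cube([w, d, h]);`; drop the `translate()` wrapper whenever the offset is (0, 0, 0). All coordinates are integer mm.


translate([354, 263, 0]) cube([4824, 89, 359]);


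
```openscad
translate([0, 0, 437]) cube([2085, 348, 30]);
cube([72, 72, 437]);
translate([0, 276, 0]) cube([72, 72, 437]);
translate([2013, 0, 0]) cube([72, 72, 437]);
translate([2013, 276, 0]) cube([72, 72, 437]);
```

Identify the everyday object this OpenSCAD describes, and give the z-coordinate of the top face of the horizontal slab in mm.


A bench. The seat-top height is 467 mm.

A long slab on four corner posts — a bench. The slab sits at z = 437 with thickness 30, so the top is 437 + 30 = 467 mm.


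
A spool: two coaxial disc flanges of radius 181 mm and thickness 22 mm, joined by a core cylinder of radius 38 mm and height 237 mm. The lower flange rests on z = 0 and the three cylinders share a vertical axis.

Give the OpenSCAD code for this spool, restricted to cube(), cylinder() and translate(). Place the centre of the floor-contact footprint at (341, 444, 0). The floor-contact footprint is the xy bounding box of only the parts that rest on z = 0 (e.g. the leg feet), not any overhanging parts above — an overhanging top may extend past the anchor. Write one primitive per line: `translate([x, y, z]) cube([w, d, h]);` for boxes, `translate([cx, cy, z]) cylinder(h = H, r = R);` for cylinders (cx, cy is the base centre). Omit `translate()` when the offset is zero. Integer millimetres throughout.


translate([341, 444, 0]) cylinder(h = 22, r = 181);
translate([341, 444, 22]) cylinder(h = 237, r = 38);
translate([341, 444, 259]) cylinder(h = 22, r = 181);


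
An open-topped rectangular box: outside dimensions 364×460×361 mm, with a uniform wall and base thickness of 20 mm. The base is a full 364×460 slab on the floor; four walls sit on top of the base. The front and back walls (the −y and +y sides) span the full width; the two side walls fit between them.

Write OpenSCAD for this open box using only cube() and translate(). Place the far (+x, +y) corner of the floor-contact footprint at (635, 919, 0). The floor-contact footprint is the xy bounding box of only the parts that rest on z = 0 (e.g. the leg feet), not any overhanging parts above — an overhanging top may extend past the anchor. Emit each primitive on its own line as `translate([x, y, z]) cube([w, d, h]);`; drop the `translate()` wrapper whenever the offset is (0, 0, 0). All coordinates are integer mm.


translate([271, 459, 0]) cube([364, 460, 20]);
translate([271, 459, 20]) cube([364, 20, 341]);
translate([271, 899, 20]) cube([364, 20, 341]);
translate([271, 479, 20]) cube([20, 420, 341]);
translate([615, 479, 20]) cube([20, 420, 341]);


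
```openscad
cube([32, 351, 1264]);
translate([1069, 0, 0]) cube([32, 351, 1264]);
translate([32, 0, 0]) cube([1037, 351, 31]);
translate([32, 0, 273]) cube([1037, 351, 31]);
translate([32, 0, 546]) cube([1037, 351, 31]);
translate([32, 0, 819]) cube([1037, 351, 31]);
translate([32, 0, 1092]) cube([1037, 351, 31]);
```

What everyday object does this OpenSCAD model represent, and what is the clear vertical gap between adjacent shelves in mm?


A bookshelf. The clear shelf gap is 242 mm.

Two tall side panels with 5 horizontal boards between them — a bookshelf. The first two shelf undersides are at z = 0 and z = 273; with shelf thickness 31, the clear gap is 273 − 0 − 31 = 242 mm.


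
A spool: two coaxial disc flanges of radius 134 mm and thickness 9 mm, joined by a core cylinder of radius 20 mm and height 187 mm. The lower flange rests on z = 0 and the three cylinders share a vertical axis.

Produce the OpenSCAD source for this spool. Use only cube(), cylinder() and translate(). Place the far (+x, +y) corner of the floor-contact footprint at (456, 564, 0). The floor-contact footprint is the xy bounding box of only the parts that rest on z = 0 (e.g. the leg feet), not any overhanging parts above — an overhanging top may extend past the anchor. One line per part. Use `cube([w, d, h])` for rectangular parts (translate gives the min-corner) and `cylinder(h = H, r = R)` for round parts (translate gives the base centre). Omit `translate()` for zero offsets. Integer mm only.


translate([322, 430, 0]) cylinder(h = 9, r = 134);
translate([322, 430, 9]) cylinder(h = 187, r = 20);
translate([322, 430, 196]) cylinder(h = 9, r = 134);


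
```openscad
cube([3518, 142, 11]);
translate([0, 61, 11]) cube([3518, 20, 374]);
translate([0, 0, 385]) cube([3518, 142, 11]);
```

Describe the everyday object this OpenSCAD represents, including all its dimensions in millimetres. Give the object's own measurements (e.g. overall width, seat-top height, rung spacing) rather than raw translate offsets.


An I-beam lying along x, 3518 mm long. Overall section height 396 mm. Two flanges 142 mm wide (y) and 11 mm thick, one on the floor and one at the top; a web 20 mm thick runs between them, centred on the flange width.


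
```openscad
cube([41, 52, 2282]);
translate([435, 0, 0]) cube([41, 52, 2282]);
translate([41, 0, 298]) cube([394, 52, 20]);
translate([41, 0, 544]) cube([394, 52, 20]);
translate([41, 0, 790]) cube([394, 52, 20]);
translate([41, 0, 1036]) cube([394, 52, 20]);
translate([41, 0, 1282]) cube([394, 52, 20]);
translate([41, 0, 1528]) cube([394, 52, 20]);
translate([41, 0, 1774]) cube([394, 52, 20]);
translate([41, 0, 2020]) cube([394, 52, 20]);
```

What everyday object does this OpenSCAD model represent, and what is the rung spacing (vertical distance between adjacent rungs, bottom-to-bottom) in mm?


A ladder. The rung spacing is 246 mm.

Two tall 41×52 posts with 8 short bars between them — a ladder. Adjacent rungs sit at z = 298 and z = 544, so the spacing is 544 − 298 = 246 mm.


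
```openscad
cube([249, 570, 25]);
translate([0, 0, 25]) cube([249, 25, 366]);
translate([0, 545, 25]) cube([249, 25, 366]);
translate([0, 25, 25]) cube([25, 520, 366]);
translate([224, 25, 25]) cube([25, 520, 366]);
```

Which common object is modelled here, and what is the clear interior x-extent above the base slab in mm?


An open box. The internal width is 199 mm.

A 249×570 base slab with four walls standing on it — an open box. The base is 249 mm wide and the walls are 25 mm thick, so the internal width is 249 − 2 × 25 = 199 mm.


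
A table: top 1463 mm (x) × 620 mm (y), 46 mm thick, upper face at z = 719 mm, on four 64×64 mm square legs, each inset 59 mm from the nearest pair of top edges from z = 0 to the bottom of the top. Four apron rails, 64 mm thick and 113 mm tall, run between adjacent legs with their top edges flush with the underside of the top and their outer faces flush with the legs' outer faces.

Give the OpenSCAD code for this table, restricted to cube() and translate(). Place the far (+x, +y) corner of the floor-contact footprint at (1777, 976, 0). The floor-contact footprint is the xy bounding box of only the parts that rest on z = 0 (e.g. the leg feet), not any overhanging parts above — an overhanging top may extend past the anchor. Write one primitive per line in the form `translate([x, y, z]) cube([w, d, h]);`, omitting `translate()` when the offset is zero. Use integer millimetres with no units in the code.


translate([373, 415, 673]) cube([1463, 620, 46]);
translate([432, 474, 0]) cube([64, 64, 673]);
translate([1713, 474, 0]) cube([64, 64, 673]);
translate([432, 912, 0]) cube([64, 64, 673]);
translate([1713, 912, 0]) cube([64, 64, 673]);
translate([496, 474, 560]) cube([1217, 64, 113]);
translate([496, 912, 560]) cube([1217, 64, 113]);
translate([432, 538, 560]) cube([64, 374, 113]);
translate([1713, 538, 560]) cube([64, 374, 113]);


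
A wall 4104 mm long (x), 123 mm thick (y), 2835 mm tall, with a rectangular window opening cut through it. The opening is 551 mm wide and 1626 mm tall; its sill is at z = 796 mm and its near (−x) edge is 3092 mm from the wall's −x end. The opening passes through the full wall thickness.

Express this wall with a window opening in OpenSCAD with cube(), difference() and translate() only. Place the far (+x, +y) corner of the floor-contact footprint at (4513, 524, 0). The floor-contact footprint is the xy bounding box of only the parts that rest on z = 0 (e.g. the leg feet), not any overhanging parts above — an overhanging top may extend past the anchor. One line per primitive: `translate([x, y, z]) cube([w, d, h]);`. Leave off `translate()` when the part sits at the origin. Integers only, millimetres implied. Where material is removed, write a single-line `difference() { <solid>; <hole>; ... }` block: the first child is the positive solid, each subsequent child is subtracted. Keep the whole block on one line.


difference() { translate([409, 401, 0]) cube([4104, 123, 2835]); translate([3501, 401, 796]) cube([551, 123, 1626]); }
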